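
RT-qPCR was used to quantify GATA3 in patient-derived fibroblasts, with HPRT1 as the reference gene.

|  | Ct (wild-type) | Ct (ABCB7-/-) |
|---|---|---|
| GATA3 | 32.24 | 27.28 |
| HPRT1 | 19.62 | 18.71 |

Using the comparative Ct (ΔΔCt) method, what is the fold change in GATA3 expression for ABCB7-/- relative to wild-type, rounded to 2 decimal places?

16.56

ΔCt(wild-type) = 32.240 − 19.620 = 12.620
ΔCt(ABCB7-/-) = 27.280 − 18.710 = 8.570
ΔΔCt = 8.570 − 12.620 = -4.050
Fold change = 2^(−(-4.050)) = 2^4.050 = 16.564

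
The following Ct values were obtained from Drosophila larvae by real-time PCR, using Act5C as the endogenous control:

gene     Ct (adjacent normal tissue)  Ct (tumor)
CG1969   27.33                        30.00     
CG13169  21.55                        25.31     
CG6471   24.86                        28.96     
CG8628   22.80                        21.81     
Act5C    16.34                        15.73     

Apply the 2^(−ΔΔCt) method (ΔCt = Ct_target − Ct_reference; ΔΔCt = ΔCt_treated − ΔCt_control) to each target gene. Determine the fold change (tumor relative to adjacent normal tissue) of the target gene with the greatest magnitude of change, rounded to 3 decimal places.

0.038

CG1969: ΔΔCt = (30.00−15.73) − (27.33−16.34) = 14.27 − 10.99 = 3.28; fold change = 2^-3.28 = 0.103
CG13169: ΔΔCt = (25.31−15.73) − (21.55−16.34) = 9.58 − 5.21 = 4.37; fold change = 2^-4.37 = 0.048
CG6471: ΔΔCt = (28.96−15.73) − (24.86−16.34) = 13.23 − 8.52 = 4.71; fold change = 2^-4.71 = 0.038
CG8628: ΔΔCt = (21.81−15.73) − (22.80−16.34) = 6.08 − 6.46 = -0.38; fold change = 2^0.38 = 1.301
CG6471 has the largest |ΔΔCt| = 4.71.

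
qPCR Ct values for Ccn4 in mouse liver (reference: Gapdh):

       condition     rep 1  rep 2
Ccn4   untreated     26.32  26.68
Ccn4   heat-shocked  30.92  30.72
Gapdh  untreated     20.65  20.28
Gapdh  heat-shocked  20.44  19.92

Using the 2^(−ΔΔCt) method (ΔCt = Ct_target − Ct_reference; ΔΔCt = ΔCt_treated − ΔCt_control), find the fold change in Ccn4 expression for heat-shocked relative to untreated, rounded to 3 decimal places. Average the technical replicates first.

0.041

Mean Ct: Ccn4 untreated 26.500; Ccn4 heat-shocked 30.820; Gapdh untreated 20.465; Gapdh heat-shocked 20.180
ΔCt(untreated) = 26.500 − 20.465 = 6.035
ΔCt(heat-shocked) = 30.820 − 20.180 = 10.640
ΔΔCt = 10.640 − 6.035 = 4.605
Fold change = 2^(−4.605) = 0.0411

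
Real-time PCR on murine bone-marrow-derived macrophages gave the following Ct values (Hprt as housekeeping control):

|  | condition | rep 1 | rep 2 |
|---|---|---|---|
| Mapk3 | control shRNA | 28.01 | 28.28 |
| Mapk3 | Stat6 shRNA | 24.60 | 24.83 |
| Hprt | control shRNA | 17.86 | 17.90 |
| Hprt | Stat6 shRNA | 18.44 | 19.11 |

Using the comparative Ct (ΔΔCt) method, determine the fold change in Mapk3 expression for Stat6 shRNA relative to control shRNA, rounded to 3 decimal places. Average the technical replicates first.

Mean Ct: Mapk3 control shRNA 28.145; Mapk3 Stat6 shRNA 24.715; Hprt control shRNA 17.880; Hprt Stat6 shRNA 18.775
ΔCt(control shRNA) = 28.145 − 17.880 = 10.265
ΔCt(Stat6 shRNA) = 24.715 − 18.775 = 5.940
ΔΔCt = 5.940 − 10.265 = -4.325
Fold change = 2^(−(-4.325)) = 2^4.325 = 20.0426

20.043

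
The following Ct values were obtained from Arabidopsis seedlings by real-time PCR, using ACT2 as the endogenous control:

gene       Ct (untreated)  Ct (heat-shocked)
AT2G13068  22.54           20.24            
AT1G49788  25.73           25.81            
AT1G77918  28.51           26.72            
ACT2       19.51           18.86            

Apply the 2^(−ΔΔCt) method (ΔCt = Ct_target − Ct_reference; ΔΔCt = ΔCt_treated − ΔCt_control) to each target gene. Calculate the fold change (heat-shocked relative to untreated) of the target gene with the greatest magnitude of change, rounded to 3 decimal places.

AT2G13068: ΔΔCt = (20.24−18.86) − (22.54−19.51) = 1.38 − 3.03 = -1.65; fold change = 2^1.65 = 3.138
AT1G49788: ΔΔCt = (25.81−18.86) − (25.73−19.51) = 6.95 − 6.22 = 0.73; fold change = 2^-0.73 = 0.603
AT1G77918: ΔΔCt = (26.72−18.86) − (28.51−19.51) = 7.86 − 9.00 = -1.14; fold change = 2^1.14 = 2.204
AT2G13068 has the largest |ΔΔCt| = 1.65.

3.138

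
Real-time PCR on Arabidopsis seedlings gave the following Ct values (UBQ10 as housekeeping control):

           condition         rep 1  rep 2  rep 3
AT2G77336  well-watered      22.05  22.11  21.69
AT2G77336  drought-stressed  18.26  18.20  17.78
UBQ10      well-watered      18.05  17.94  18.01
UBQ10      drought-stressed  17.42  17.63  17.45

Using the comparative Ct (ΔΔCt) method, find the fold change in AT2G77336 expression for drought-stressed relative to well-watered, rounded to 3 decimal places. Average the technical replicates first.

Mean Ct: AT2G77336 well-watered 21.950; AT2G77336 drought-stressed 18.080; UBQ10 well-watered 18.000; UBQ10 drought-stressed 17.500
ΔCt(well-watered) = 21.950 − 18.000 = 3.950
ΔCt(drought-stressed) = 18.080 − 17.500 = 0.580
ΔΔCt = 0.580 − 3.950 = -3.370
Fold change = 2^(−(-3.370)) = 2^3.370 = 10.3388

10.339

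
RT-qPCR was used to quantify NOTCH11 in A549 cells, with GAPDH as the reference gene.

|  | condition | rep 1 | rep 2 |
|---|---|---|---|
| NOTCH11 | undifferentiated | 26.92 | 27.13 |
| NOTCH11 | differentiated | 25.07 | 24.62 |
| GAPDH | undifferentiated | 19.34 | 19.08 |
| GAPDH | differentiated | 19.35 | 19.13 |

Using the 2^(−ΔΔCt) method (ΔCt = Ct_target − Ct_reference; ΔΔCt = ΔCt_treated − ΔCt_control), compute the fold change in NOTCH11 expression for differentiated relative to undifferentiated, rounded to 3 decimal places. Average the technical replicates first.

Mean Ct: NOTCH11 undifferentiated 27.025; NOTCH11 differentiated 24.845; GAPDH undifferentiated 19.210; GAPDH differentiated 19.240
ΔCt(undifferentiated) = 27.025 − 19.210 = 7.815
ΔCt(differentiated) = 24.845 − 19.240 = 5.605
ΔΔCt = 5.605 − 7.815 = -2.210
Fold change = 2^(−(-2.210)) = 2^2.210 = 4.6268

4.627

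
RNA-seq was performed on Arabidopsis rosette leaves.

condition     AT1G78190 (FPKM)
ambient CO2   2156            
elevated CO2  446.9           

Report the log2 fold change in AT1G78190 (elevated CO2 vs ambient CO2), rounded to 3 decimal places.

-2.270

Fold change = 446.9 / 2156 = 0.2073
log2(0.2073) = -2.2703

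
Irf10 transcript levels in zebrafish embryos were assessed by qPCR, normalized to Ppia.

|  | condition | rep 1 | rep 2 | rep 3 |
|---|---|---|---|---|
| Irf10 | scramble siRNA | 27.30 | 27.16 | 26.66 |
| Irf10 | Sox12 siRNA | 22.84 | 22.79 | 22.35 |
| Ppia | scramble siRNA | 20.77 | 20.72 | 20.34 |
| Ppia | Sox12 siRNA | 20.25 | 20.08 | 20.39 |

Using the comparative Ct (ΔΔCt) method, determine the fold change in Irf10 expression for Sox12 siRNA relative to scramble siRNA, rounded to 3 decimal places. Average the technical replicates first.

Mean Ct: Irf10 scramble siRNA 27.040; Irf10 Sox12 siRNA 22.660; Ppia scramble siRNA 20.610; Ppia Sox12 siRNA 20.240
ΔCt(scramble siRNA) = 27.040 − 20.610 = 6.430
ΔCt(Sox12 siRNA) = 22.660 − 20.240 = 2.420
ΔΔCt = 2.420 − 6.430 = -4.010
Fold change = 2^(−(-4.010)) = 2^4.010 = 16.1113

16.111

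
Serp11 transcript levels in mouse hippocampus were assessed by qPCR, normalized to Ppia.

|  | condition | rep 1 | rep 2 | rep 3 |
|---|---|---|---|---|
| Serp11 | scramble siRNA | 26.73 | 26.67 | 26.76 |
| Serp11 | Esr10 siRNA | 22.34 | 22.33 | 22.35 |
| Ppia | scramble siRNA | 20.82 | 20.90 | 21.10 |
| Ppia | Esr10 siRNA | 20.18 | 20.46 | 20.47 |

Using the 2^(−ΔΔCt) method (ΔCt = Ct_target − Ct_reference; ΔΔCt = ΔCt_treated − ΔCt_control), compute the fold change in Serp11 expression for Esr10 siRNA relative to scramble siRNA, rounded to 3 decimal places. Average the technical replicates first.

Mean Ct: Serp11 scramble siRNA 26.720; Serp11 Esr10 siRNA 22.340; Ppia scramble siRNA 20.940; Ppia Esr10 siRNA 20.370
ΔCt(scramble siRNA) = 26.720 − 20.940 = 5.780
ΔCt(Esr10 siRNA) = 22.340 − 20.370 = 1.970
ΔΔCt = 1.970 − 5.780 = -3.810
Fold change = 2^(−(-3.810)) = 2^3.810 = 14.0257

14.026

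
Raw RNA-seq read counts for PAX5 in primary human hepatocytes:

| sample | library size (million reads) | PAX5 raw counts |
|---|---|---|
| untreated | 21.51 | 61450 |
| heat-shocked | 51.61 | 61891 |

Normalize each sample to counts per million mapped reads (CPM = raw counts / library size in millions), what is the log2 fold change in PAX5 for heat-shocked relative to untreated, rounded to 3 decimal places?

CPM(untreated) = 61450 / 21.51 = 2856.8108
CPM(heat-shocked) = 61891 / 51.61 = 1199.2056
Fold change = 1199.2056 / 2856.8108 = 0.41977
log2(0.41977) = -1.2523

-1.252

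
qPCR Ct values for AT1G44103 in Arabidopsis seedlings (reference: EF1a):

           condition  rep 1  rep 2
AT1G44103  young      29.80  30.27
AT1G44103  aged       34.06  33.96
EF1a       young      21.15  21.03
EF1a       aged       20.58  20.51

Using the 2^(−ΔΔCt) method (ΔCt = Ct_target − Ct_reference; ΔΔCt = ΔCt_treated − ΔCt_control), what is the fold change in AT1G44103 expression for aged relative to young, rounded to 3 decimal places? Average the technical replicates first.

0.044

Mean Ct: AT1G44103 young 30.035; AT1G44103 aged 34.010; EF1a young 21.090; EF1a aged 20.545
ΔCt(young) = 30.035 − 21.090 = 8.945
ΔCt(aged) = 34.010 − 20.545 = 13.465
ΔΔCt = 13.465 − 8.945 = 4.520
Fold change = 2^(−4.520) = 0.0436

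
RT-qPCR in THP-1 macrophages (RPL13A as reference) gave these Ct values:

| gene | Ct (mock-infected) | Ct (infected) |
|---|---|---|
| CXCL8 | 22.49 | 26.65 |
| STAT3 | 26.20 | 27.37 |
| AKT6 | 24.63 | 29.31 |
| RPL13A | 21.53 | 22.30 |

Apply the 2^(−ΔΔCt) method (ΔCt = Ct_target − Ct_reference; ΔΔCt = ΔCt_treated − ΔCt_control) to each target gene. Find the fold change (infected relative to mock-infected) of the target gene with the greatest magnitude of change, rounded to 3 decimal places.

0.067

CXCL8: ΔΔCt = (26.65−22.30) − (22.49−21.53) = 4.35 − 0.96 = 3.39; fold change = 2^-3.39 = 0.095
STAT3: ΔΔCt = (27.37−22.30) − (26.20−21.53) = 5.07 − 4.67 = 0.40; fold change = 2^-0.40 = 0.758
AKT6: ΔΔCt = (29.31−22.30) − (24.63−21.53) = 7.01 − 3.10 = 3.91; fold change = 2^-3.91 = 0.067
AKT6 has the largest |ΔΔCt| = 3.91.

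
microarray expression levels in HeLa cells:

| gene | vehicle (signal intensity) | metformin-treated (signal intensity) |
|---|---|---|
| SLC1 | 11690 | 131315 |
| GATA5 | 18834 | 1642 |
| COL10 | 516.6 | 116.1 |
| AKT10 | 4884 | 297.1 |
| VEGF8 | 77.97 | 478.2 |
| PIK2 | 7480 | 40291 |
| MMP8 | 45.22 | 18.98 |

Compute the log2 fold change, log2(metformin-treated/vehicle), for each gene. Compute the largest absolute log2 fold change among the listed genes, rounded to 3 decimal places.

log2(131315/11690) = 3.490  (SLC1)
log2(1642/18834) = -3.520  (GATA5)
log2(116.1/516.6) = -2.154  (COL10)
log2(297.1/4884) = -4.039  (AKT10)
log2(478.2/77.97) = 2.617  (VEGF8)
log2(40291/7480) = 2.429  (PIK2)
log2(18.98/45.22) = -1.252  (MMP8)
The largest magnitude belongs to AKT10.

4.039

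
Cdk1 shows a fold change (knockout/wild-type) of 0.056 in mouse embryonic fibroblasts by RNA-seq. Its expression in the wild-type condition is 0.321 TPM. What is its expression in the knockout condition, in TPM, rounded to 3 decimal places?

0.018

knockout expression = 0.321 × 0.056 = 0.018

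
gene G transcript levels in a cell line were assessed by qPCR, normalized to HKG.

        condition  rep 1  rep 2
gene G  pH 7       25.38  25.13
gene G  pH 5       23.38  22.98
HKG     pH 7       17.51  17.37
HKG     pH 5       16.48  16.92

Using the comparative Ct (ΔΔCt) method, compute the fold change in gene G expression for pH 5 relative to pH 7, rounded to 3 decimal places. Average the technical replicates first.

Mean Ct: gene G pH 7 25.255; gene G pH 5 23.180; HKG pH 7 17.440; HKG pH 5 16.700
ΔCt(pH 7) = 25.255 − 17.440 = 7.815
ΔCt(pH 5) = 23.180 − 16.700 = 6.480
ΔΔCt = 6.480 − 7.815 = -1.335
Fold change = 2^(−(-1.335)) = 2^1.335 = 2.5228

2.523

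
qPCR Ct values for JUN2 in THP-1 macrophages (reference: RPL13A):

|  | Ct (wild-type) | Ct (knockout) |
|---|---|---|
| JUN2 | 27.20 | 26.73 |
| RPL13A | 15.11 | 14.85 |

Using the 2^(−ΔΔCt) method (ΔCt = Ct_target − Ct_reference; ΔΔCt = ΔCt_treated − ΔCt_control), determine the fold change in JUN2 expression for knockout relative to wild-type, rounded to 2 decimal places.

1.16

ΔCt(wild-type) = 27.200 − 15.110 = 12.090
ΔCt(knockout) = 26.730 − 14.850 = 11.880
ΔΔCt = 11.880 − 12.090 = -0.210
Fold change = 2^(−(-0.210)) = 2^0.210 = 1.157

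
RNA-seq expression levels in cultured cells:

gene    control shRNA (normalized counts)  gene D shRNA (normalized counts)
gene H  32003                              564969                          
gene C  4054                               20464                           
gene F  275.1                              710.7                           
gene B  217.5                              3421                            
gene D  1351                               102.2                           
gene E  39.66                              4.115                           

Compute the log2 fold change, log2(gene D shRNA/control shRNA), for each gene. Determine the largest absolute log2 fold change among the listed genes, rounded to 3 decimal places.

log2(564969/32003) = 4.142  (gene H)
log2(20464/4054) = 2.336  (gene C)
log2(710.7/275.1) = 1.369  (gene F)
log2(3421/217.5) = 3.975  (gene B)
log2(102.2/1351) = -3.725  (gene D)
log2(4.115/39.66) = -3.269  (gene E)
The largest magnitude belongs to gene H.

4.142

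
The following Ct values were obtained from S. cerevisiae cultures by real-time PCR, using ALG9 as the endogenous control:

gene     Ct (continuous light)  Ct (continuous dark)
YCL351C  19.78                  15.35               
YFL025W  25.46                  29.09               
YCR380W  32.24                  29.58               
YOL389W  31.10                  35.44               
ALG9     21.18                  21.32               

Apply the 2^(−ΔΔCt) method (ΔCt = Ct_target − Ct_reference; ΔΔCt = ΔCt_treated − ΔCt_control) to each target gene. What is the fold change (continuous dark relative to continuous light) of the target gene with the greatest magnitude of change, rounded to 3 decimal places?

YCL351C: ΔΔCt = (15.35−21.32) − (19.78−21.18) = -5.97 − (-1.40) = -4.57; fold change = 2^4.57 = 23.752
YFL025W: ΔΔCt = (29.09−21.32) − (25.46−21.18) = 7.77 − 4.28 = 3.49; fold change = 2^-3.49 = 0.089
YCR380W: ΔΔCt = (29.58−21.32) − (32.24−21.18) = 8.26 − 11.06 = -2.80; fold change = 2^2.80 = 6.964
YOL389W: ΔΔCt = (35.44−21.32) − (31.10−21.18) = 14.12 − 9.92 = 4.20; fold change = 2^-4.20 = 0.054
YCL351C has the largest |ΔΔCt| = 4.57.

23.752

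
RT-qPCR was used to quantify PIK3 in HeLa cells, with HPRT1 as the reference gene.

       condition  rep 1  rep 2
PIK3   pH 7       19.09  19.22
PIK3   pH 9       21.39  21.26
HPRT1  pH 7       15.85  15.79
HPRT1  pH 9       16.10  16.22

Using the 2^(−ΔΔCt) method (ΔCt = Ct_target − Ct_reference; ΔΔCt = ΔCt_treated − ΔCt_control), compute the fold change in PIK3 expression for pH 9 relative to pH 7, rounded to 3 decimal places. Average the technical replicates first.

0.281

Mean Ct: PIK3 pH 7 19.155; PIK3 pH 9 21.325; HPRT1 pH 7 15.820; HPRT1 pH 9 16.160
ΔCt(pH 7) = 19.155 − 15.820 = 3.335
ΔCt(pH 9) = 21.325 − 16.160 = 5.165
ΔΔCt = 5.165 − 3.335 = 1.830
Fold change = 2^(−1.830) = 0.2813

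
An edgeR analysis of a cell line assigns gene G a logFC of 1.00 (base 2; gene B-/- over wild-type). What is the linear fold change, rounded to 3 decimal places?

2.000

Fold change = 2^(1.00) = 2.0000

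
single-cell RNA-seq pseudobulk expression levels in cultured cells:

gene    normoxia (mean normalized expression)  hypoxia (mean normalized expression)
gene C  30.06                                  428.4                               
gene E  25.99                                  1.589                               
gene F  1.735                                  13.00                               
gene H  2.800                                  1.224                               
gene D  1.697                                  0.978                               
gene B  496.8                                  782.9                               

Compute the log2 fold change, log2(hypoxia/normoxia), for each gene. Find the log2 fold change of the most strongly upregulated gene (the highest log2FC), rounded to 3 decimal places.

3.833

log2(428.4/30.06) = 3.833  (gene C)
log2(1.589/25.99) = -4.032  (gene E)
log2(13.00/1.735) = 2.906  (gene F)
log2(1.224/2.800) = -1.194  (gene H)
log2(0.978/1.697) = -0.795  (gene D)
log2(782.9/496.8) = 0.656  (gene B)
gene C is most strongly upregulated.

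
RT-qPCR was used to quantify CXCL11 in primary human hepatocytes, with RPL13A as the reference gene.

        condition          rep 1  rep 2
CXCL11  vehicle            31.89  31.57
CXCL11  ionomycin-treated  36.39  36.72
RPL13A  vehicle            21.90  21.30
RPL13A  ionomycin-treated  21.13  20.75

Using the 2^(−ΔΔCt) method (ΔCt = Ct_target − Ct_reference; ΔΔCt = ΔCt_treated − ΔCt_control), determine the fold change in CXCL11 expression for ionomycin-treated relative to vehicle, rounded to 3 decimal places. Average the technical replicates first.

Mean Ct: CXCL11 vehicle 31.730; CXCL11 ionomycin-treated 36.555; RPL13A vehicle 21.600; RPL13A ionomycin-treated 20.940
ΔCt(vehicle) = 31.730 − 21.600 = 10.130
ΔCt(ionomycin-treated) = 36.555 − 20.940 = 15.615
ΔΔCt = 15.615 − 10.130 = 5.485
Fold change = 2^(−5.485) = 0.0223

0.022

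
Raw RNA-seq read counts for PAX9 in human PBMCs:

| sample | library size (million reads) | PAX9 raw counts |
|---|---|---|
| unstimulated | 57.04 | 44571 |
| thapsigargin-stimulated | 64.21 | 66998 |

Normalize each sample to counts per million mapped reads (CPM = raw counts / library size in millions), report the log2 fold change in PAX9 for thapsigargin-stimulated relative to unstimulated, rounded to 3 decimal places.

CPM(unstimulated) = 44571 / 57.04 = 781.3990
CPM(thapsigargin-stimulated) = 66998 / 64.21 = 1043.4200
Fold change = 1043.4200 / 781.3990 = 1.33532
log2(1.33532) = 0.4172

0.417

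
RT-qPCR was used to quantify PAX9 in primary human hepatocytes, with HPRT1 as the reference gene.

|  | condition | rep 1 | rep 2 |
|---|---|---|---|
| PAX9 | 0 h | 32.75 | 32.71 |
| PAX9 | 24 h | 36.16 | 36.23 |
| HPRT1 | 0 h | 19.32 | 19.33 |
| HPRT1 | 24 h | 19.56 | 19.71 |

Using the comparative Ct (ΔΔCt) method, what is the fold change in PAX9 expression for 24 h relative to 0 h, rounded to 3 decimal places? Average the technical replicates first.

0.112

Mean Ct: PAX9 0 h 32.730; PAX9 24 h 36.195; HPRT1 0 h 19.325; HPRT1 24 h 19.635
ΔCt(0 h) = 32.730 − 19.325 = 13.405
ΔCt(24 h) = 36.195 − 19.635 = 16.560
ΔΔCt = 16.560 − 13.405 = 3.155
Fold change = 2^(−3.155) = 0.1123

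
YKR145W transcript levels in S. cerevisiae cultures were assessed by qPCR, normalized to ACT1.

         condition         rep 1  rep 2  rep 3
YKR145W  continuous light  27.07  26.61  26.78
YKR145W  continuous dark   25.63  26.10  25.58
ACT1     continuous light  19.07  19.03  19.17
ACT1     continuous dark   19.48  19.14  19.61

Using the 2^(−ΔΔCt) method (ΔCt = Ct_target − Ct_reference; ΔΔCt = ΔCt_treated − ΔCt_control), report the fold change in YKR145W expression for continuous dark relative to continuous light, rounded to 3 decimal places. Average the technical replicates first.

Mean Ct: YKR145W continuous light 26.820; YKR145W continuous dark 25.770; ACT1 continuous light 19.090; ACT1 continuous dark 19.410
ΔCt(continuous light) = 26.820 − 19.090 = 7.730
ΔCt(continuous dark) = 25.770 − 19.410 = 6.360
ΔΔCt = 6.360 − 7.730 = -1.370
Fold change = 2^(−(-1.370)) = 2^1.370 = 2.5847

2.585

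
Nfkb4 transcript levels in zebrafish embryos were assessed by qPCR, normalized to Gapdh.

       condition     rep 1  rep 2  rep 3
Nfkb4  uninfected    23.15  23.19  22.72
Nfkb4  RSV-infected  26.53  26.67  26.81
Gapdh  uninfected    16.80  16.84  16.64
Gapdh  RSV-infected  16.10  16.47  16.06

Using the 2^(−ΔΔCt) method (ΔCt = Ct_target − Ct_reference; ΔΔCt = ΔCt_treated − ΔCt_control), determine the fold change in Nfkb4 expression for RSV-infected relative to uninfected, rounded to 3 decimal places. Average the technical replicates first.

Mean Ct: Nfkb4 uninfected 23.020; Nfkb4 RSV-infected 26.670; Gapdh uninfected 16.760; Gapdh RSV-infected 16.210
ΔCt(uninfected) = 23.020 − 16.760 = 6.260
ΔCt(RSV-infected) = 26.670 − 16.210 = 10.460
ΔΔCt = 10.460 − 6.260 = 4.200
Fold change = 2^(−4.200) = 0.0544

0.054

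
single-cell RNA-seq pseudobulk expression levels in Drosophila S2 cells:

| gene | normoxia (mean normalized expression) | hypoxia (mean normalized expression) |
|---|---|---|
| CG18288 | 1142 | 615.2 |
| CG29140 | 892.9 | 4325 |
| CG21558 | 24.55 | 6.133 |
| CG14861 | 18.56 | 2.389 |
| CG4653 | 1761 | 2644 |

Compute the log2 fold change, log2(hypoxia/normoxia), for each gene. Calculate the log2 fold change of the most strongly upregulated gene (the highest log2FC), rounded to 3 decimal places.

2.276

log2(615.2/1142) = -0.892  (CG18288)
log2(4325/892.9) = 2.276  (CG29140)
log2(6.133/24.55) = -2.001  (CG21558)
log2(2.389/18.56) = -2.958  (CG14861)
log2(2644/1761) = 0.586  (CG4653)
CG29140 is most strongly upregulated.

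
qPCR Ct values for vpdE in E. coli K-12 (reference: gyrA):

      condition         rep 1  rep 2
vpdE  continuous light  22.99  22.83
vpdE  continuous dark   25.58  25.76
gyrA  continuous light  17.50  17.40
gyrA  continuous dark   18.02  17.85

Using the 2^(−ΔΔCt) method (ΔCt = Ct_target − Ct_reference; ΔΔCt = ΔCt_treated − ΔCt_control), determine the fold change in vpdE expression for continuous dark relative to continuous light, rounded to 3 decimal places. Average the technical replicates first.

0.207

Mean Ct: vpdE continuous light 22.910; vpdE continuous dark 25.670; gyrA continuous light 17.450; gyrA continuous dark 17.935
ΔCt(continuous light) = 22.910 − 17.450 = 5.460
ΔCt(continuous dark) = 25.670 − 17.935 = 7.735
ΔΔCt = 7.735 − 5.460 = 2.275
Fold change = 2^(−2.275) = 0.2066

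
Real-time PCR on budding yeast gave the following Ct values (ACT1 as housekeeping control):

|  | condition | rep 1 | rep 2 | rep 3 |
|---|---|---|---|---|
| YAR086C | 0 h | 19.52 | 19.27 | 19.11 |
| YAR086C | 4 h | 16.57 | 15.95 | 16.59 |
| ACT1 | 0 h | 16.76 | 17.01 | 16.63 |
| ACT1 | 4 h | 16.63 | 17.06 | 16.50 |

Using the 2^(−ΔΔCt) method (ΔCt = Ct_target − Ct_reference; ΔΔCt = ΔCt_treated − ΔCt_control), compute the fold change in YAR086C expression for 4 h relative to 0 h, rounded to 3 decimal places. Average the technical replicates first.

Mean Ct: YAR086C 0 h 19.300; YAR086C 4 h 16.370; ACT1 0 h 16.800; ACT1 4 h 16.730
ΔCt(0 h) = 19.300 − 16.800 = 2.500
ΔCt(4 h) = 16.370 − 16.730 = -0.360
ΔΔCt = -0.360 − 2.500 = -2.860
Fold change = 2^(−(-2.860)) = 2^2.860 = 7.2602

7.260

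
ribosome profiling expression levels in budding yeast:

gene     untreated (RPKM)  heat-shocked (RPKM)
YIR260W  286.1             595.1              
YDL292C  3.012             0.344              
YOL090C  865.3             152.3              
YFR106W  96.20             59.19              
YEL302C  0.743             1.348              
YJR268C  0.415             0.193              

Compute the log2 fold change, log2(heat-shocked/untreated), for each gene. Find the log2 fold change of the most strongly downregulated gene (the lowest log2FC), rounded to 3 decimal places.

log2(595.1/286.1) = 1.057  (YIR260W)
log2(0.344/3.012) = -3.130  (YDL292C)
log2(152.3/865.3) = -2.506  (YOL090C)
log2(59.19/96.20) = -0.701  (YFR106W)
log2(1.348/0.743) = 0.859  (YEL302C)
log2(0.193/0.415) = -1.105  (YJR268C)
YDL292C is most strongly downregulated.

-3.130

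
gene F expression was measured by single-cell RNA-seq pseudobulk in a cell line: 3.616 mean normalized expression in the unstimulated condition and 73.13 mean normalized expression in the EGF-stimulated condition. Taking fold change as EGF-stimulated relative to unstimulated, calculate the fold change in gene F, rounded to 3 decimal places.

20.224

Fold change = 73.13 / 3.616 = 20.2240
gene F is upregulated.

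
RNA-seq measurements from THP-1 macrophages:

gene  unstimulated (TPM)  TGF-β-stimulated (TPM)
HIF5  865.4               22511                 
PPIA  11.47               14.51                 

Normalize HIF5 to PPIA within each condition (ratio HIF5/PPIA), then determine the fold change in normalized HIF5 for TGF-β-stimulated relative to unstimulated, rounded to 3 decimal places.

20.562

HIF5/PPIA (unstimulated) = 865.4 / 11.47 = 75.449
HIF5/PPIA (TGF-β-stimulated) = 22511 / 14.51 = 1551.4
Fold change = 1551.4 / 75.449 = 20.5624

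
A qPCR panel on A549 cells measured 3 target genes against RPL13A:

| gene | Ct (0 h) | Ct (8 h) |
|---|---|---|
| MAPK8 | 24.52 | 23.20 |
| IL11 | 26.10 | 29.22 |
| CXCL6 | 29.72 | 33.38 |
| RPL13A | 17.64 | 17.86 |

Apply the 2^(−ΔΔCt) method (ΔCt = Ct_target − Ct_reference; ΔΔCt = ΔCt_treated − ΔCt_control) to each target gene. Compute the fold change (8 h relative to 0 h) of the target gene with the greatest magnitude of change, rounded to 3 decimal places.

MAPK8: ΔΔCt = (23.20−17.86) − (24.52−17.64) = 5.34 − 6.88 = -1.54; fold change = 2^1.54 = 2.908
IL11: ΔΔCt = (29.22−17.86) − (26.10−17.64) = 11.36 − 8.46 = 2.90; fold change = 2^-2.90 = 0.134
CXCL6: ΔΔCt = (33.38−17.86) − (29.72−17.64) = 15.52 − 12.08 = 3.44; fold change = 2^-3.44 = 0.092
CXCL6 has the largest |ΔΔCt| = 3.44.

0.092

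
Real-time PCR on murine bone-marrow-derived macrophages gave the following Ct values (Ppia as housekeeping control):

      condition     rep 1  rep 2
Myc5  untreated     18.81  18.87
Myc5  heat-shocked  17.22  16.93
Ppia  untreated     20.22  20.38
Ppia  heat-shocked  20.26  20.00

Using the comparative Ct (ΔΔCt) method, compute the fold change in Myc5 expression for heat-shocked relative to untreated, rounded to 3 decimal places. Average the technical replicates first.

Mean Ct: Myc5 untreated 18.840; Myc5 heat-shocked 17.075; Ppia untreated 20.300; Ppia heat-shocked 20.130
ΔCt(untreated) = 18.840 − 20.300 = -1.460
ΔCt(heat-shocked) = 17.075 − 20.130 = -3.055
ΔΔCt = -3.055 − (-1.460) = -1.595
Fold change = 2^(−(-1.595)) = 2^1.595 = 3.0209

3.021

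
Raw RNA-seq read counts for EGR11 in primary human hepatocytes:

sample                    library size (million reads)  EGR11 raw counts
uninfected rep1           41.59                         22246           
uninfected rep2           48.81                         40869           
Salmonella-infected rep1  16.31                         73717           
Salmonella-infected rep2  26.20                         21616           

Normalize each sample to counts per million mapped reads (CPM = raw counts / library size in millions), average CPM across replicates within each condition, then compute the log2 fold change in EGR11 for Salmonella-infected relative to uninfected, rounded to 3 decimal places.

CPM(uninfected rep1) = 22246 / 41.59 = 534.8882
CPM(uninfected rep2) = 40869 / 48.81 = 837.3079
CPM(Salmonella-infected rep1) = 73717 / 16.31 = 4519.7425
CPM(Salmonella-infected rep2) = 21616 / 26.20 = 825.0382
mean CPM(uninfected) = 686.0981; mean CPM(Salmonella-infected) = 2672.3903
Fold change = 2672.3903 / 686.0981 = 3.89506
log2(3.89506) = 1.9616

1.962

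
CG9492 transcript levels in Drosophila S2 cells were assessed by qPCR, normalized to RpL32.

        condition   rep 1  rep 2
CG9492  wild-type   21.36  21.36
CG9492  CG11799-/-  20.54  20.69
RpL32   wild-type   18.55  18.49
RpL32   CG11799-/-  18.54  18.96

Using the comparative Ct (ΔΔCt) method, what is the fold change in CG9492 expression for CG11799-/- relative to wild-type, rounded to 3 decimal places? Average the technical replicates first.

Mean Ct: CG9492 wild-type 21.360; CG9492 CG11799-/- 20.615; RpL32 wild-type 18.520; RpL32 CG11799-/- 18.750
ΔCt(wild-type) = 21.360 − 18.520 = 2.840
ΔCt(CG11799-/-) = 20.615 − 18.750 = 1.865
ΔΔCt = 1.865 − 2.840 = -0.975
Fold change = 2^(−(-0.975)) = 2^0.975 = 1.9656

1.966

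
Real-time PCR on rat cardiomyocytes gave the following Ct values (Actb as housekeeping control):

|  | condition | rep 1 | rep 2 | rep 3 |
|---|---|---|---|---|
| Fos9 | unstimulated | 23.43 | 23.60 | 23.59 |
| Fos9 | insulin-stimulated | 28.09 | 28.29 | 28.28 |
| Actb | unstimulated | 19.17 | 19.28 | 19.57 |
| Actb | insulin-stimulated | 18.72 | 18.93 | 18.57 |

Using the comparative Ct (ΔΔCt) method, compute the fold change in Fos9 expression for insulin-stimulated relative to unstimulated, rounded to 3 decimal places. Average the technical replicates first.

Mean Ct: Fos9 unstimulated 23.540; Fos9 insulin-stimulated 28.220; Actb unstimulated 19.340; Actb insulin-stimulated 18.740
ΔCt(unstimulated) = 23.540 − 19.340 = 4.200
ΔCt(insulin-stimulated) = 28.220 − 18.740 = 9.480
ΔΔCt = 9.480 − 4.200 = 5.280
Fold change = 2^(−5.280) = 0.0257

0.026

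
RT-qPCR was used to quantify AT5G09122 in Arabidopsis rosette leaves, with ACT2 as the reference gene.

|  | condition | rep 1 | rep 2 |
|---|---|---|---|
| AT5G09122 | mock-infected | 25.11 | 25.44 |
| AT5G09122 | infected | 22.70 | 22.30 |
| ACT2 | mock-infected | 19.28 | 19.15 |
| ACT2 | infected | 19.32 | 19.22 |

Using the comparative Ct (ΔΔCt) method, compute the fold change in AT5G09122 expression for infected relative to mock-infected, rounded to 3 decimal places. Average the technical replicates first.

Mean Ct: AT5G09122 mock-infected 25.275; AT5G09122 infected 22.500; ACT2 mock-infected 19.215; ACT2 infected 19.270
ΔCt(mock-infected) = 25.275 − 19.215 = 6.060
ΔCt(infected) = 22.500 − 19.270 = 3.230
ΔΔCt = 3.230 − 6.060 = -2.830
Fold change = 2^(−(-2.830)) = 2^2.830 = 7.1107

7.111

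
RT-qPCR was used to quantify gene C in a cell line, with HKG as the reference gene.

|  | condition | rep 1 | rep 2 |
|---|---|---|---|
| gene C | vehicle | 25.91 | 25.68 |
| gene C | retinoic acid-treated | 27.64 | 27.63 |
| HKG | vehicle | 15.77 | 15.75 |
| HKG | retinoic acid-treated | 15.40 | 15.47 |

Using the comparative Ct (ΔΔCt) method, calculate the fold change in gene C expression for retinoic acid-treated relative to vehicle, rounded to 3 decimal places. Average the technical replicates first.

0.223

Mean Ct: gene C vehicle 25.795; gene C retinoic acid-treated 27.635; HKG vehicle 15.760; HKG retinoic acid-treated 15.435
ΔCt(vehicle) = 25.795 − 15.760 = 10.035
ΔCt(retinoic acid-treated) = 27.635 − 15.435 = 12.200
ΔΔCt = 12.200 − 10.035 = 2.165
Fold change = 2^(−2.165) = 0.2230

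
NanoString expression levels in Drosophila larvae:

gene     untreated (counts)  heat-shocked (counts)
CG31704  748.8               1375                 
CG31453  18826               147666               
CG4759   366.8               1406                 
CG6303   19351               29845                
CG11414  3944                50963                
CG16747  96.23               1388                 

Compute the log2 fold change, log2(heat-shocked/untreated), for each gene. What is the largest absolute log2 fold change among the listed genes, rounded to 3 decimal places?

3.850

log2(1375/748.8) = 0.877  (CG31704)
log2(147666/18826) = 2.972  (CG31453)
log2(1406/366.8) = 1.939  (CG4759)
log2(29845/19351) = 0.625  (CG6303)
log2(50963/3944) = 3.692  (CG11414)
log2(1388/96.23) = 3.850  (CG16747)
The largest magnitude belongs to CG16747.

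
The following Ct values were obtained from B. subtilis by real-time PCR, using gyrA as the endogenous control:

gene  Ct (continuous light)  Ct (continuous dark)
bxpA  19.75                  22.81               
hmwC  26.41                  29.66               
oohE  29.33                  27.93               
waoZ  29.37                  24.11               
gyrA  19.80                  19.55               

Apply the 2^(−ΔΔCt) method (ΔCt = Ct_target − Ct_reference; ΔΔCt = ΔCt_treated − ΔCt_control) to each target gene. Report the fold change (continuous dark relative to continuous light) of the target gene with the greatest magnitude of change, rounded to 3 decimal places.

bxpA: ΔΔCt = (22.81−19.55) − (19.75−19.80) = 3.26 − (-0.05) = 3.31; fold change = 2^-3.31 = 0.101
hmwC: ΔΔCt = (29.66−19.55) − (26.41−19.80) = 10.11 − 6.61 = 3.50; fold change = 2^-3.50 = 0.088
oohE: ΔΔCt = (27.93−19.55) − (29.33−19.80) = 8.38 − 9.53 = -1.15; fold change = 2^1.15 = 2.219
waoZ: ΔΔCt = (24.11−19.55) − (29.37−19.80) = 4.56 − 9.57 = -5.01; fold change = 2^5.01 = 32.223
waoZ has the largest |ΔΔCt| = 5.01.

32.223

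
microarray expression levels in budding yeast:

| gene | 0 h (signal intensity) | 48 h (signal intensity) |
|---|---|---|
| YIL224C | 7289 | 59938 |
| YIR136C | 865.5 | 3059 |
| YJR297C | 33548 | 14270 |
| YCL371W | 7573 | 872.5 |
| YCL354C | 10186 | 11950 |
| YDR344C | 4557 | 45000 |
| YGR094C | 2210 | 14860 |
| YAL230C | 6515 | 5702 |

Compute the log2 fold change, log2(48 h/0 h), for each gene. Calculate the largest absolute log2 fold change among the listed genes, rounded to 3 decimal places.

3.304

log2(59938/7289) = 3.040  (YIL224C)
log2(3059/865.5) = 1.821  (YIR136C)
log2(14270/33548) = -1.233  (YJR297C)
log2(872.5/7573) = -3.118  (YCL371W)
log2(11950/10186) = 0.230  (YCL354C)
log2(45000/4557) = 3.304  (YDR344C)
log2(14860/2210) = 2.749  (YGR094C)
log2(5702/6515) = -0.192  (YAL230C)
The largest magnitude belongs to YDR344C.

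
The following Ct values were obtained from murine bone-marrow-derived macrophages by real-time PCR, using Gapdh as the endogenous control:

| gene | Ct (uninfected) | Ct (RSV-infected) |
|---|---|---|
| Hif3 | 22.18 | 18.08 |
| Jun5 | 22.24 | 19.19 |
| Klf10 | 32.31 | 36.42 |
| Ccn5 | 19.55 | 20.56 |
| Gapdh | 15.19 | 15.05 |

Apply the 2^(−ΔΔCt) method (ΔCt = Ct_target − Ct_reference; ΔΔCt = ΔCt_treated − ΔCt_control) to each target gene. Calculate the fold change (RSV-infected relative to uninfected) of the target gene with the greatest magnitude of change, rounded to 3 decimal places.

Hif3: ΔΔCt = (18.08−15.05) − (22.18−15.19) = 3.03 − 6.99 = -3.96; fold change = 2^3.96 = 15.562
Jun5: ΔΔCt = (19.19−15.05) − (22.24−15.19) = 4.14 − 7.05 = -2.91; fold change = 2^2.91 = 7.516
Klf10: ΔΔCt = (36.42−15.05) − (32.31−15.19) = 21.37 − 17.12 = 4.25; fold change = 2^-4.25 = 0.053
Ccn5: ΔΔCt = (20.56−15.05) − (19.55−15.19) = 5.51 − 4.36 = 1.15; fold change = 2^-1.15 = 0.451
Klf10 has the largest |ΔΔCt| = 4.25.

0.053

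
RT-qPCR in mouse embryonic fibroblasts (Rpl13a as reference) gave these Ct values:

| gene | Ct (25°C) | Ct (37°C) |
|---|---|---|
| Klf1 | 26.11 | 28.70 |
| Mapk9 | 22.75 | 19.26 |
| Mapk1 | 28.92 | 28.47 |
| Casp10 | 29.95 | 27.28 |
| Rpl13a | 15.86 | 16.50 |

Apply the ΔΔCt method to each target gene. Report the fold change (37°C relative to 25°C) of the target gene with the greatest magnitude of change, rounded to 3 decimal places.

17.509

Klf1: ΔΔCt = (28.70−16.50) − (26.11−15.86) = 12.20 − 10.25 = 1.95; fold change = 2^-1.95 = 0.259
Mapk9: ΔΔCt = (19.26−16.50) − (22.75−15.86) = 2.76 − 6.89 = -4.13; fold change = 2^4.13 = 17.509
Mapk1: ΔΔCt = (28.47−16.50) − (28.92−15.86) = 11.97 − 13.06 = -1.09; fold change = 2^1.09 = 2.129
Casp10: ΔΔCt = (27.28−16.50) − (29.95−15.86) = 10.78 − 14.09 = -3.31; fold change = 2^3.31 = 9.918
Mapk9 has the largest |ΔΔCt| = 4.13.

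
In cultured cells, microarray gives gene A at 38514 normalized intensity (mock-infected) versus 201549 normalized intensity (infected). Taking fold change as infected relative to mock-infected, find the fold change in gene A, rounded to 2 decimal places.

Fold change = 201549 / 38514 = 5.233
gene A is upregulated.

5.23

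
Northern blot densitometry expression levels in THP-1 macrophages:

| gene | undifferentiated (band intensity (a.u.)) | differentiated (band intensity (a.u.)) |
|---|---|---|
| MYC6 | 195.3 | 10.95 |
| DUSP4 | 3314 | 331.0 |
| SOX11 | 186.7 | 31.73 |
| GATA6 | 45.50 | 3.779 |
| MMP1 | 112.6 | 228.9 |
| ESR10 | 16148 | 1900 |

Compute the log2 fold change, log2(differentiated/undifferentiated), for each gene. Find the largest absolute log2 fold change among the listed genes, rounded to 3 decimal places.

4.157

log2(10.95/195.3) = -4.157  (MYC6)
log2(331.0/3314) = -3.324  (DUSP4)
log2(31.73/186.7) = -2.557  (SOX11)
log2(3.779/45.50) = -3.590  (GATA6)
log2(228.9/112.6) = 1.024  (MMP1)
log2(1900/16148) = -3.087  (ESR10)
The largest magnitude belongs to MYC6.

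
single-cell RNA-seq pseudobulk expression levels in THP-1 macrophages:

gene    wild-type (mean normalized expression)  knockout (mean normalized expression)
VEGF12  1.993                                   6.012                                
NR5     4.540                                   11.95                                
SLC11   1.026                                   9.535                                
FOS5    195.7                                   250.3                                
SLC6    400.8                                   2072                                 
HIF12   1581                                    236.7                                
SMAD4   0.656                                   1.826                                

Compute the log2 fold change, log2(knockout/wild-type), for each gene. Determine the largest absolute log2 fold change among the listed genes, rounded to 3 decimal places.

3.216

log2(6.012/1.993) = 1.593  (VEGF12)
log2(11.95/4.540) = 1.396  (NR5)
log2(9.535/1.026) = 3.216  (SLC11)
log2(250.3/195.7) = 0.355  (FOS5)
log2(2072/400.8) = 2.370  (SLC6)
log2(236.7/1581) = -2.740  (HIF12)
log2(1.826/0.656) = 1.477  (SMAD4)
The largest magnitude belongs to SLC11.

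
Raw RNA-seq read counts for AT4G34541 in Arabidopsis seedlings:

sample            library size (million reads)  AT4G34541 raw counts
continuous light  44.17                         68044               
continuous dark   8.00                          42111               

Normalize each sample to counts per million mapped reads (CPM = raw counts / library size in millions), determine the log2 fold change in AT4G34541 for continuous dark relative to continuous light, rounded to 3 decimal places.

CPM(continuous light) = 68044 / 44.17 = 1540.5026
CPM(continuous dark) = 42111 / 8.00 = 5263.8750
Fold change = 5263.8750 / 1540.5026 = 3.41699
log2(3.41699) = 1.7727

1.773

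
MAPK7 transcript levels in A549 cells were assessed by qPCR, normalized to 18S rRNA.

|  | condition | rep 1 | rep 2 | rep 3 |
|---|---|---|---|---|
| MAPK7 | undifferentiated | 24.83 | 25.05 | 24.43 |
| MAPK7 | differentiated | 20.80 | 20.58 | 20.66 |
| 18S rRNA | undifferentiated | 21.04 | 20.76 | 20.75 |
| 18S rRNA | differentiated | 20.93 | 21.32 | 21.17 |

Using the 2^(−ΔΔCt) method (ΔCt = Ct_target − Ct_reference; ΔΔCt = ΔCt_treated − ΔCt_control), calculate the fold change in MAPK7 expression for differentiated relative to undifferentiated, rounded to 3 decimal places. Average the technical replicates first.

20.821

Mean Ct: MAPK7 undifferentiated 24.770; MAPK7 differentiated 20.680; 18S rRNA undifferentiated 20.850; 18S rRNA differentiated 21.140
ΔCt(undifferentiated) = 24.770 − 20.850 = 3.920
ΔCt(differentiated) = 20.680 − 21.140 = -0.460
ΔΔCt = -0.460 − 3.920 = -4.380
Fold change = 2^(−(-4.380)) = 2^4.380 = 20.8215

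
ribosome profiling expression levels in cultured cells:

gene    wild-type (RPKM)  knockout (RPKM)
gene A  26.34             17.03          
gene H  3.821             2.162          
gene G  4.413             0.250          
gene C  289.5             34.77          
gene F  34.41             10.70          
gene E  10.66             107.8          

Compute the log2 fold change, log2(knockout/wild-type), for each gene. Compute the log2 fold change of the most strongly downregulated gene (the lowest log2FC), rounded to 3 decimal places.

-4.142

log2(17.03/26.34) = -0.629  (gene A)
log2(2.162/3.821) = -0.822  (gene H)
log2(0.250/4.413) = -4.142  (gene G)
log2(34.77/289.5) = -3.058  (gene C)
log2(10.70/34.41) = -1.685  (gene F)
log2(107.8/10.66) = 3.338  (gene E)
gene G is most strongly downregulated.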